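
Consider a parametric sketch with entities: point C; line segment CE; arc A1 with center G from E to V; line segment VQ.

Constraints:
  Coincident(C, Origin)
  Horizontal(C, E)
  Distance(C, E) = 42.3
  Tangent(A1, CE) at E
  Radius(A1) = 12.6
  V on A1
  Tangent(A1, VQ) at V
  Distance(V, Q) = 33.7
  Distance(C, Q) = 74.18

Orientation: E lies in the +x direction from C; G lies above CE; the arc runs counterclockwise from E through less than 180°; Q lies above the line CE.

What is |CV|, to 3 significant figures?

55.8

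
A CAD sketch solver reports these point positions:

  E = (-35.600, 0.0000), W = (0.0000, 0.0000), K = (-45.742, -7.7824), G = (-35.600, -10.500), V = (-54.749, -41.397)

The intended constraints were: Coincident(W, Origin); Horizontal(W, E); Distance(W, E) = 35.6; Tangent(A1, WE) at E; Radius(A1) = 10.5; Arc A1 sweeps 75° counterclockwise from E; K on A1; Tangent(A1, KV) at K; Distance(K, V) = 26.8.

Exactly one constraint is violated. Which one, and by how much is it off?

Distance(K, V) = 26.8 — off by 8.00.

W = (0.00, 0.00) ✓; W.y = 0.00, E.y = 0.00 ✓; |WE| = 35.60 ✓; ∠(GE, EW) = 90.00° ✓; |GE| = 10.50 ✓; bearing(G→K) − bearing(G→E) = 75.00° ✓; |GK| = 10.50 ✓; ∠(GK, KV) = 90.00° ✓; |KV| = 34.80 ✗.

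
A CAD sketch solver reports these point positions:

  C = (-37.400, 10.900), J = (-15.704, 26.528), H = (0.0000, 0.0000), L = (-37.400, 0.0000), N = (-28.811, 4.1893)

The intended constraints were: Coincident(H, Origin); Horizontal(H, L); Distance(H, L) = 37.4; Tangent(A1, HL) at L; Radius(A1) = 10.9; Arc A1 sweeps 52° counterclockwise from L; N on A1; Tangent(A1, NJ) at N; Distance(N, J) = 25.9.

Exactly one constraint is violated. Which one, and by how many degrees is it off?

Tangent(A1, NJ) at N — off by 7.60°.

H = (0.00, 0.00) ✓; H.y = 0.00, L.y = 0.00 ✓; |HL| = 37.40 ✓; ∠(CL, LH) = 90.00° ✓; |CL| = 10.90 ✓; bearing(C→N) − bearing(C→L) = 52.00° ✓; |CN| = 10.90 ✓; ∠(CN, NJ) = 82.40° ✗; |NJ| = 25.90 ✓.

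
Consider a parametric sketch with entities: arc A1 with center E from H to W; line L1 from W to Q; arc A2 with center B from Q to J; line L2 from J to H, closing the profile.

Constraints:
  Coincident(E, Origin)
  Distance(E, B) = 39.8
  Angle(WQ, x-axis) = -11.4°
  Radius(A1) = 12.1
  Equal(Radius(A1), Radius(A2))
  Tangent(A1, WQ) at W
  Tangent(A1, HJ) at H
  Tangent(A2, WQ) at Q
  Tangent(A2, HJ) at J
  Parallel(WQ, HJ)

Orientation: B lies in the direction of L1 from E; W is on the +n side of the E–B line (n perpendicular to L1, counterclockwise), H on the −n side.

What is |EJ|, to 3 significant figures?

41.6

The slot axis is L1's direction at -11.4°, so u = (cos -11.4°, sin -11.4°) = (0.980, -0.198) and n = (−sin -11.4°, cos -11.4°) = (0.198, 0.980). E is at the origin and B lies 39.8 along u from E, so B = 39.8·u = (39.0, -7.87). Tangency of A1 to both parallel lines with radius 12.1 puts W and H at E ± 12.1·n: W = (2.39, 11.9), H = (-2.39, -11.9). Equal radii place Q and J the same way about B: Q = B + 12.1·n = (41.4, 3.99), J = B − 12.1·n = (36.6, -19.7). Then |EJ| = |J − E| = 41.6.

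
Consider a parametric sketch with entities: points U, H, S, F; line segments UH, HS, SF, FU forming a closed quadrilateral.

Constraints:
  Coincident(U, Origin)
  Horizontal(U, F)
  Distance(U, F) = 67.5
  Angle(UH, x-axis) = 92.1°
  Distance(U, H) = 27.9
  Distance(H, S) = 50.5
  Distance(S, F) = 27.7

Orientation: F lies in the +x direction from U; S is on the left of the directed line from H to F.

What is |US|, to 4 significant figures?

53.09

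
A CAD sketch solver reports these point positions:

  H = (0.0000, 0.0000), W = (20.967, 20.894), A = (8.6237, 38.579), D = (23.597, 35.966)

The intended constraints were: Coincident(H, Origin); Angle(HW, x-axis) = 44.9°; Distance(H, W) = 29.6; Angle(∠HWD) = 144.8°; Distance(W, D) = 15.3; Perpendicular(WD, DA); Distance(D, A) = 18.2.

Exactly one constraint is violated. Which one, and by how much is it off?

Distance(D, A) = 18.2 — off by 3.00.

H = (0.00, 0.00) ✓; HW at 44.90° ✓; |HW| = 29.60 ✓; ∠HWD = 144.8° ✓; |WD| = 15.30 ✓; ∠(WD, DA) = 90.00° ✓; |DA| = 15.20 ✗.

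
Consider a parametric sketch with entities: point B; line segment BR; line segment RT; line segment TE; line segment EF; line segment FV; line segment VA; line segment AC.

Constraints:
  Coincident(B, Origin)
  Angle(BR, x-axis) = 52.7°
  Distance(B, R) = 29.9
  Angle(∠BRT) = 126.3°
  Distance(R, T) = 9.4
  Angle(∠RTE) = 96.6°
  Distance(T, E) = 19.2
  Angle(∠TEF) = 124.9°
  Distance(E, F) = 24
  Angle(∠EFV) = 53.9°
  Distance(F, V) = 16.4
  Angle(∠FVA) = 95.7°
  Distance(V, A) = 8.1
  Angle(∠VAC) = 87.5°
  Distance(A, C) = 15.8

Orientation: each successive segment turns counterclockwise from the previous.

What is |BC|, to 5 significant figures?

21.869

B is at the origin; BR runs at 52.7° with length 29.9, so R = (18.119, 23.785). ∠BRT = 126.3° gives RT at 106.40° from the x-axis; with |RT| = 9.4, T = (15.465, 32.802). ∠RTE = 96.6° gives TE at -170.20° from the x-axis; with |TE| = 19.2, E = (-3.4548, 29.534). ∠TEF = 124.9° gives EF at -115.10° from the x-axis; with |EF| = 24.0, F = (-13.636, 7.8005). ∠EFV = 53.9° gives FV at 11.000° from the x-axis; with |FV| = 16.4, V = (2.4631, 10.930). ∠FVA = 95.7° gives VA at 95.300° from the x-axis; with |VA| = 8.1, A = (1.7149, 18.995). ∠VAC = 87.5° gives AC at -172.20° from the x-axis; with |AC| = 15.8, C = (-13.939, 16.851). Then |BC| = |C − B| = 21.869.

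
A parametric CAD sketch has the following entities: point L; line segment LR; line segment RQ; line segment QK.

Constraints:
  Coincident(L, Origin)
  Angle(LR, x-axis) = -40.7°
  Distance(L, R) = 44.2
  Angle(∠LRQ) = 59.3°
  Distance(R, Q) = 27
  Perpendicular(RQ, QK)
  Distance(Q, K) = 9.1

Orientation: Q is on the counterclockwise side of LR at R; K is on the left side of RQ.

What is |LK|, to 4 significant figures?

29.24

L is at the origin; LR runs at -40.7° with length 44.2, so R = 44.2·(cos -40.7°, sin -40.7°) = (33.51, -28.82). ∠LRQ = 59.3°, so RQ runs at -40.7° + (180° − 59.3°) = 80.00° from the x-axis; with |RQ| = 27.0, Q = R + 27.0·(cos 80.00°, sin 80.00°) = (38.20, -2.233). The perpendicularity gives QK at right angles to RQ; with |QK| = 9.1 on the left of RQ, K = Q + 9.1·(-0.9848, 0.1736) = (29.24, -0.6527). Then |LK| = |K − L| = 29.24.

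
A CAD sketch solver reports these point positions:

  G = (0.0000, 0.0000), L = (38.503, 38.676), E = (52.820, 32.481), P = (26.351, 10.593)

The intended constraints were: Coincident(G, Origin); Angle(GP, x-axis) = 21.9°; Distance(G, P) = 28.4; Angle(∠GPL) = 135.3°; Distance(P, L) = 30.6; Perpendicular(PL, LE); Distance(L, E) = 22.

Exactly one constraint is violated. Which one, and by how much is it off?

Distance(L, E) = 22 — off by 6.40.

G = (0.00, 0.00) ✓; GP at 21.90° ✓; |GP| = 28.40 ✓; ∠GPL = 135.3° ✓; |PL| = 30.60 ✓; ∠(PL, LE) = 90.00° ✓; |LE| = 15.60 ✗.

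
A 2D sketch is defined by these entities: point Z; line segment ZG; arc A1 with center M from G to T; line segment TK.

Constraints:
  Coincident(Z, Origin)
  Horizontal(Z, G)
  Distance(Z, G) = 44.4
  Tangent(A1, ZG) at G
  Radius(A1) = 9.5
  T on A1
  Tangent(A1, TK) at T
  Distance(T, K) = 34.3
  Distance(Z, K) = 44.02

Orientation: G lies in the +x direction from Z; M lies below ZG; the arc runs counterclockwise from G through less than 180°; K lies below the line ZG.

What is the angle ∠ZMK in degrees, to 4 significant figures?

64.52°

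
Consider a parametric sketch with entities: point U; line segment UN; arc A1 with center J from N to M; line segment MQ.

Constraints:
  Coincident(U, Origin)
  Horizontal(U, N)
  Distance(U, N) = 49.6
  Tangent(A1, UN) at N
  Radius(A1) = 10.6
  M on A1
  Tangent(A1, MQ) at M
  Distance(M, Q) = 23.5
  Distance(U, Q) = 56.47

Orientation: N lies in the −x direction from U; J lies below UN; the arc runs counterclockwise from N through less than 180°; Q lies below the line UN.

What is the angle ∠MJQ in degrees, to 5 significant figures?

65.722°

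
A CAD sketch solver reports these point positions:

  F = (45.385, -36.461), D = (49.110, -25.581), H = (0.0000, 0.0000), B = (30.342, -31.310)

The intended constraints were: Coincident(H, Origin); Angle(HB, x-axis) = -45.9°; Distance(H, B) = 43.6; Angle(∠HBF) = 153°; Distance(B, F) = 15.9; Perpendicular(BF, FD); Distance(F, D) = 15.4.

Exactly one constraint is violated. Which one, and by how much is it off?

Distance(F, D) = 15.4 — off by 3.90.

H = (0.00, 0.00) ✓; HB at -45.90° ✓; |HB| = 43.60 ✓; ∠HBF = 153.0° ✓; |BF| = 15.90 ✓; ∠(BF, FD) = 90.00° ✓; |FD| = 11.50 ✗.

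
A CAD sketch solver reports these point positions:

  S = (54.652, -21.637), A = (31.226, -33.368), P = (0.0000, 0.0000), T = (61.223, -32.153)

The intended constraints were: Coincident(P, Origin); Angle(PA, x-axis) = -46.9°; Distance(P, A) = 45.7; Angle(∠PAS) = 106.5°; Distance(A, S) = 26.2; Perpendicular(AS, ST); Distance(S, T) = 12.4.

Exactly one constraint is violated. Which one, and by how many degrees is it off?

Perpendicular(AS, ST) — off by 5.40°.

P = (0.00, 0.00) ✓; PA at -46.90° ✓; |PA| = 45.70 ✓; ∠PAS = 106.5° ✓; |AS| = 26.20 ✓; ∠(AS, ST) = 84.60° ✗; |ST| = 12.40 ✓.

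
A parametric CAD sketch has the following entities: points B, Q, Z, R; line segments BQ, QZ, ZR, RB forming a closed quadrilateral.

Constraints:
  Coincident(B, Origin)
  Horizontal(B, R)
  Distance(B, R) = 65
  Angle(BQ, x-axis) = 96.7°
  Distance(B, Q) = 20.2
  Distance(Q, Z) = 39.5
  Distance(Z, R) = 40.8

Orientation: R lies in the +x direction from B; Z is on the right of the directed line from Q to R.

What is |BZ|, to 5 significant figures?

26.426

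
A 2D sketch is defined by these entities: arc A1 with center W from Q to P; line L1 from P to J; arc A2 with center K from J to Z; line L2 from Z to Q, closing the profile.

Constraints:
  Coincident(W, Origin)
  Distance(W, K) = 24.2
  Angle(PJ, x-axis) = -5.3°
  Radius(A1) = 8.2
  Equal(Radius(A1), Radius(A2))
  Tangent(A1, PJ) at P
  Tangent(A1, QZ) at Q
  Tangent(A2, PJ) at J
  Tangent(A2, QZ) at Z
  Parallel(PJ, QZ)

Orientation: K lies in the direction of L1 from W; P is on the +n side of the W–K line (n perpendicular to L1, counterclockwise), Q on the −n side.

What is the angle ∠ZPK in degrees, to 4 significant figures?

15.41°

The slot axis is L1's direction at -5.3°, so u = (cos -5.3°, sin -5.3°) = (0.9957, -0.09237) and n = (−sin -5.3°, cos -5.3°) = (0.09237, 0.9957). W is at the origin and K lies 24.2 along u from W, so K = 24.2·u = (24.10, -2.235). Tangency of A1 to both parallel lines with radius 8.2 puts P and Q at W ± 8.2·n: P = (0.7574, 8.165), Q = (-0.7574, -8.165). Equal radii place J and Z the same way about K: J = K + 8.2·n = (24.85, 5.930), Z = K − 8.2·n = (23.34, -10.40). Then cos ∠ZPK = PZ·PK / (|PZ||PK|), giving 15.41°.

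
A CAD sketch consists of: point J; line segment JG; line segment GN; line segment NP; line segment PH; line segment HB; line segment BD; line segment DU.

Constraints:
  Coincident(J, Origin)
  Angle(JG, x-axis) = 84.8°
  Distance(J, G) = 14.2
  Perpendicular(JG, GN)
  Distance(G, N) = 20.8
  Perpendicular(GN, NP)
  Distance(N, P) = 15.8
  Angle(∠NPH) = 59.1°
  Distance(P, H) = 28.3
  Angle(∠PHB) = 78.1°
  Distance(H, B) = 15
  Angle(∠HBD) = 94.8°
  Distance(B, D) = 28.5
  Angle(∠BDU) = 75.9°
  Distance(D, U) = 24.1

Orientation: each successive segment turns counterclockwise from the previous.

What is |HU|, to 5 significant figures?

25.327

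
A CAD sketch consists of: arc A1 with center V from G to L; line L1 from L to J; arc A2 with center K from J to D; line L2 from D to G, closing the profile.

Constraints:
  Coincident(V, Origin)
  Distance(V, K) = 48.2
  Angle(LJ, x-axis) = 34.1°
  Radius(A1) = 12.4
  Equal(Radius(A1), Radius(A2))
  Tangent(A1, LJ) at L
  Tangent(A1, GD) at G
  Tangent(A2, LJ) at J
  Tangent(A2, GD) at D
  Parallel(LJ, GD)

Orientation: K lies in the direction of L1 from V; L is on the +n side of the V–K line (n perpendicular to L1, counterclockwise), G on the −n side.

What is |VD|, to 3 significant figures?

49.8

The slot axis is L1's direction at 34.1°, so u = (cos 34.1°, sin 34.1°) = (0.828, 0.561) and n = (−sin 34.1°, cos 34.1°) = (-0.561, 0.828). V is at the origin and K lies 48.2 along u from V, so K = 48.2·u = (39.9, 27.0). Tangency of A1 to both parallel lines with radius 12.4 puts L and G at V ± 12.4·n: L = (-6.95, 10.3), G = (6.95, -10.3). Equal radii place J and D the same way about K: J = K + 12.4·n = (33.0, 37.3), D = K − 12.4·n = (46.9, 16.8). Then |VD| = |D − V| = 49.8.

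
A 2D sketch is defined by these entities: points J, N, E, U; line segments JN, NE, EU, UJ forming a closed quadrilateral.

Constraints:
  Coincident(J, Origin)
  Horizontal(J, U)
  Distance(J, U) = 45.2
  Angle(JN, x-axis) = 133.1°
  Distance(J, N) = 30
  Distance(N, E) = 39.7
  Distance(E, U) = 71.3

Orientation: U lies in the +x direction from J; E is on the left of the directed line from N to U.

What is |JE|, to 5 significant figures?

55.578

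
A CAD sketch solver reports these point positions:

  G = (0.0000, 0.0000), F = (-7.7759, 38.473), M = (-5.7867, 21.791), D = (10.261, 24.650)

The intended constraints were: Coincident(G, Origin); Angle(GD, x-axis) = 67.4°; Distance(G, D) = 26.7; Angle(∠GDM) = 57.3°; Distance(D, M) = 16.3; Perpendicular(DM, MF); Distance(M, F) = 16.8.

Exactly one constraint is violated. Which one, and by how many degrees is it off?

Perpendicular(DM, MF) — off by 3.30°.

G = (0.00, 0.00) ✓; GD at 67.40° ✓; |GD| = 26.70 ✓; ∠GDM = 57.30° ✓; |DM| = 16.30 ✓; ∠(DM, MF) = 93.30° ✗; |MF| = 16.80 ✓.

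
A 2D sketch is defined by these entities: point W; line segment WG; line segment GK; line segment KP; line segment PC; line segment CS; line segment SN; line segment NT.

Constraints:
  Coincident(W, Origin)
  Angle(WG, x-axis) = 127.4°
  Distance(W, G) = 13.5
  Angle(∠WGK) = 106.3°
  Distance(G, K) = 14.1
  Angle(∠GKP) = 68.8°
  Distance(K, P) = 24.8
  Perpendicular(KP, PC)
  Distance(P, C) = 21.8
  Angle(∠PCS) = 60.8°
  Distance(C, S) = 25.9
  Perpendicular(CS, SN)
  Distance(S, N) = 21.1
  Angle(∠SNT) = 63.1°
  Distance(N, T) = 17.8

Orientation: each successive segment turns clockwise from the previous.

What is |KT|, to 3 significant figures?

23.1

CS ⟂ SN, so SN runs at 3.30°; with |SN| = 21.1, N = (14.7, 16.5). ∠SNT = 63.1° gives NT at -114° from the x-axis; with |NT| = 17.8, T = (7.53, 0.219). Then |KT| = |T − K| = 23.1.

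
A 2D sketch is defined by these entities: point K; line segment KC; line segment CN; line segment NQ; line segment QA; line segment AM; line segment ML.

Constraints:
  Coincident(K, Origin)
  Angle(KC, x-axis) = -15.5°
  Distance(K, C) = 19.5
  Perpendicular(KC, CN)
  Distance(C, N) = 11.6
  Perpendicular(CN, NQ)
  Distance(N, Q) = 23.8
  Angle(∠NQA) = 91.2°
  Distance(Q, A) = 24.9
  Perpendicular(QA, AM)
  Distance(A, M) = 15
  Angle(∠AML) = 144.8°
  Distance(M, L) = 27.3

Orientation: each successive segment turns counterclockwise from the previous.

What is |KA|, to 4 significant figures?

14.14

CN ⟂ NQ, so NQ runs at 164.5°; with |NQ| = 23.8, Q = (-1.044, 12.33). ∠NQA = 91.2° gives QA at -106.7° from the x-axis; with |QA| = 24.9, A = (-8.199, -11.52). Then |KA| = |A − K| = 14.14.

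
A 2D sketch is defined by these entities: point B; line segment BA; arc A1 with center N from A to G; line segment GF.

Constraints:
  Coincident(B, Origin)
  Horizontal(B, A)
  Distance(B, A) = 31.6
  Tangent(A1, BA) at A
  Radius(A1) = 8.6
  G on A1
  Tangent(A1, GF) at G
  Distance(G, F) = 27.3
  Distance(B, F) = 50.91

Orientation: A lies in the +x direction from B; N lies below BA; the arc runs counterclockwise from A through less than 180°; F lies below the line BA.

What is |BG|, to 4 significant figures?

26.67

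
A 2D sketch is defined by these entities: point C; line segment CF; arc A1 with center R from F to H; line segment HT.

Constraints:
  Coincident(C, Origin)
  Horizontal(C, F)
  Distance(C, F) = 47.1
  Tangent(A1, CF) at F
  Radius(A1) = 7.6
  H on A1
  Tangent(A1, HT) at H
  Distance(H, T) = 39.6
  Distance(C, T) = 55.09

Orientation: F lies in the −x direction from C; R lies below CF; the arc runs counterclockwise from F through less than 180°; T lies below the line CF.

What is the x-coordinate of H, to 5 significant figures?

-53.470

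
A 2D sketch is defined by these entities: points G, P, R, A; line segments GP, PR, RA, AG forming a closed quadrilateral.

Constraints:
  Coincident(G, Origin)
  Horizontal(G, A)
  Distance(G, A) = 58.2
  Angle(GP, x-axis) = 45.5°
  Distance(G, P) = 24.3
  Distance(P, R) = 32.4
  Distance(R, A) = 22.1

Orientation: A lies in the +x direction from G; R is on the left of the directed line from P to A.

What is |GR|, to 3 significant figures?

53.3

G is at the origin; GA is horizontal with |GA| = 58.2 and A in +x, so A = (58.2, 0). GP runs at 45.5° with |GP| = 24.3, so P = (17.0, 17.3). R is determined by |PR| = 32.4 and |RA| = 22.1 together: it lies at the intersection of circle(P, 32.4) and circle(A, 22.1). With |PA| = 44.7, the foot of the radical line on PA is 28.6 from P and the perpendicular offset is √(32.4² − 28.6²) = 15.2. Taking the left-of-PA solution: R = (49.3, 20.2).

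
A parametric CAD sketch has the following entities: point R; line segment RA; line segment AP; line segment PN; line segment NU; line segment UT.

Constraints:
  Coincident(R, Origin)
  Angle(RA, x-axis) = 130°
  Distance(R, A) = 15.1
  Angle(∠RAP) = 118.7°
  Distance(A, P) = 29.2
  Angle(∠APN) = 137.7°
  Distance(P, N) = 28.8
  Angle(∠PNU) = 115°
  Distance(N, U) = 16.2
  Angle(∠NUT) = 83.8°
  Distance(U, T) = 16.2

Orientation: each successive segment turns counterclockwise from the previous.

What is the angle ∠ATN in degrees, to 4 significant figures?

112.8°

R is at the origin; RA runs at 130.0° with length 15.1, so A = (-9.706, 11.57). ∠RAP = 118.7° gives AP at -168.7° from the x-axis; with |AP| = 29.2, P = (-38.34, 5.846). ∠APN = 137.7° gives PN at -126.4° from the x-axis; with |PN| = 28.8, N = (-55.43, -17.34). ∠PNU = 115.0° gives NU at -61.40° from the x-axis; with |NU| = 16.2, U = (-47.68, -31.56). ∠NUT = 83.8° gives UT at 34.80° from the x-axis; with |UT| = 16.2, T = (-34.37, -22.31). Then cos ∠ATN = TA·TN / (|TA||TN|), giving 112.8°.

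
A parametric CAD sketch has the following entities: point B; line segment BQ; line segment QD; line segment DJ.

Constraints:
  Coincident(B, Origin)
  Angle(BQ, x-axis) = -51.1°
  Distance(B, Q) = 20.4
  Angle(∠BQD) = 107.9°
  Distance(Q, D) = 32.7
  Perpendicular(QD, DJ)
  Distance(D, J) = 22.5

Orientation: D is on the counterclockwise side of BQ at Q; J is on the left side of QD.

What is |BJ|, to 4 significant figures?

39.09

∠BQD = 107.9°, so QD runs at -51.1° + (180° − 107.9°) = 21.00° from the x-axis; with |QD| = 32.7, D = Q + 32.7·(cos 21.00°, sin 21.00°) = (43.34, -4.158). QD is perpendicular to DJ; with |DJ| = 22.5 on the left of QD, J = D + 22.5·(-0.3584, 0.9336) = (35.28, 16.85). Then |BJ| = |J − B| = 39.09.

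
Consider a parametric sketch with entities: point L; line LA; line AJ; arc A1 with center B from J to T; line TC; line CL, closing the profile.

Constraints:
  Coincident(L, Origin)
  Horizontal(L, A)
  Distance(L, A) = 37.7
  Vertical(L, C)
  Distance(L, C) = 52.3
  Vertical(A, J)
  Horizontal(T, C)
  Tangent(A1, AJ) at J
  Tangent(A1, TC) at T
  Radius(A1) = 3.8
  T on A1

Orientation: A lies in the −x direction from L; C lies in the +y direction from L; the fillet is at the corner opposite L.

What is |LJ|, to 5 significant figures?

61.429

L is at the origin; LA is horizontal with |LA| = 37.7 and A on the −x side, so A = (-37.700, 0.0000). L and C share the same x with |LC| = 52.3 and C on the +y side, so C = (0.0000, 52.300). The virtual corner opposite L is at (-37.700, 52.300). A1 meets AJ tangentially, so BJ is at right angles to AJ and since A1 is tangent to TC there, BT ⟂ TC, with radius 3.8, so the center B sits 3.8 in from both sides at B = (-33.900, 48.500). That places the tangent points at J = (-37.700, 48.500) on AJ and T = (-33.900, 52.300) on TC. Then |LJ| = |J − L| = 61.429.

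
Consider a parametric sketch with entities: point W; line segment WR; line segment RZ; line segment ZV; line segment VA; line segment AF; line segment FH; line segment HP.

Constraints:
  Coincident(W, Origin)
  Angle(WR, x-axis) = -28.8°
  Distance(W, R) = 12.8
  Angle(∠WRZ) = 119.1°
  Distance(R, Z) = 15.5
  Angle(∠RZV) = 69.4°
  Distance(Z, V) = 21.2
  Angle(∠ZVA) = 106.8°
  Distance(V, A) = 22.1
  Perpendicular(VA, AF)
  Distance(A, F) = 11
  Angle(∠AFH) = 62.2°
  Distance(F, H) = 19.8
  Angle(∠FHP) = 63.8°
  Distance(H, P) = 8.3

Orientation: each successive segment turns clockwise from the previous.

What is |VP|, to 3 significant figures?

11.7

W is at the origin; WR runs at -28.8° with length 12.8, so R = (11.2, -6.17). ∠WRZ = 119.1° gives RZ at -89.7° from the x-axis; with |RZ| = 15.5, Z = (11.3, -21.7). ∠RZV = 69.4° gives ZV at 160° from the x-axis; with |ZV| = 21.2, V = (-8.59, -14.3). ∠ZVA = 106.8° gives VA at 86.5° from the x-axis; with |VA| = 22.1, A = (-7.24, 7.75). The perpendicularity gives AF at right angles to VA, so AF runs at -3.50°; with |AF| = 11.0, F = (3.74, 7.08). ∠AFH = 62.2° gives FH at -121° from the x-axis; with |FH| = 19.8, H = (-6.54, -9.84). ∠FHP = 63.8° gives HP at 122° from the x-axis; with |HP| = 8.3, P = (-11.0, -2.84). Then |VP| = |P − V| = 11.7.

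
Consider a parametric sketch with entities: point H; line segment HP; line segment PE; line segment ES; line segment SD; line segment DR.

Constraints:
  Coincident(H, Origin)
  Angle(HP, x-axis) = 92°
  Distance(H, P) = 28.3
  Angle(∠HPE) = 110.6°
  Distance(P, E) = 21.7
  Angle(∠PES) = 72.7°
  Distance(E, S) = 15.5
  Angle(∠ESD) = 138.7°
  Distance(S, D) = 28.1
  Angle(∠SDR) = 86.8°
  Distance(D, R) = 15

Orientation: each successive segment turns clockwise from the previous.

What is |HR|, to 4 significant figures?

11.03

∠ESD = 138.7° gives SD at -126.0° from the x-axis; with |SD| = 28.1, D = (3.961, -1.545). ∠SDR = 86.8° gives DR at 140.8° from the x-axis; with |DR| = 15.0, R = (-7.663, 7.935). Then |HR| = |R − H| = 11.03.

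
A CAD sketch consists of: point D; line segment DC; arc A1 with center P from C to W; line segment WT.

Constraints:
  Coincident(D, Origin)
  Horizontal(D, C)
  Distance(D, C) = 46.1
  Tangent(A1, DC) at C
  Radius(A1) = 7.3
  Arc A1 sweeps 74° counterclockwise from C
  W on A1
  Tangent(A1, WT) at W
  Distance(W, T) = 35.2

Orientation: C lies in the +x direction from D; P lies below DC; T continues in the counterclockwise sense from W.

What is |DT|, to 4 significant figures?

48.93

D is at the origin; DC is horizontal with |DC| = 46.1 and C on the +x side, so C = (46.10, 0.000). A1 meets DC tangentially, so PC is at right angles to DC, so P = C + (0, -7.3) = (46.10, -7.300). On A1, C sits at bearing 90° from P; a 74° counterclockwise sweep puts W at bearing 164°, so W = P + 7.3·(cos 164°, sin 164°) = (39.08, -5.288). Since A1 is tangent to WT there, PW ⟂ WT, so WT runs along (−sin 164°, cos 164°); with |WT| = 35.2, T = (29.38, -39.12). Then |DT| = |T − D| = 48.93.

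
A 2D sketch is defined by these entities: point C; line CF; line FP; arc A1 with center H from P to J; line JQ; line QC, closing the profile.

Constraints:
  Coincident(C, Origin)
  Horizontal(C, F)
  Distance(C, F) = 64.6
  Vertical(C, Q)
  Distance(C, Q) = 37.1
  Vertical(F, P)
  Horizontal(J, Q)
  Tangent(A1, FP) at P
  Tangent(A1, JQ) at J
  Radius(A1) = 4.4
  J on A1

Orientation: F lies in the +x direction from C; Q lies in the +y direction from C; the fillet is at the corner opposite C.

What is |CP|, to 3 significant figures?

72.4

C is at the origin; CF is horizontal with |CF| = 64.6 and F on the +x side, so F = (64.6, 0.00). CQ is vertical with |CQ| = 37.1 and Q on the +y side, so Q = (0.00, 37.1). The virtual corner opposite C is at (64.6, 37.1). The tangent condition forces HP to be normal to FP and tangency of A1 to JQ means the radius HJ is perpendicular to JQ, with radius 4.4, so the center H sits 4.4 in from both sides at H = (60.2, 32.7). That places the tangent points at P = (64.6, 32.7) on FP and J = (60.2, 37.1) on JQ. Then |CP| = |P − C| = 72.4.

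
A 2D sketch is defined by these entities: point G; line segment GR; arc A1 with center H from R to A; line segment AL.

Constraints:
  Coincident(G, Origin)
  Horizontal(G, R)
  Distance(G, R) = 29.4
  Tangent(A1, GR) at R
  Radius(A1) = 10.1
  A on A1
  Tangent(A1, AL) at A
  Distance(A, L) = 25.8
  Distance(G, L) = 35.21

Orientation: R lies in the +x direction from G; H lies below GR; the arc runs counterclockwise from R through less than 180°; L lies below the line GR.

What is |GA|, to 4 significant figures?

21.04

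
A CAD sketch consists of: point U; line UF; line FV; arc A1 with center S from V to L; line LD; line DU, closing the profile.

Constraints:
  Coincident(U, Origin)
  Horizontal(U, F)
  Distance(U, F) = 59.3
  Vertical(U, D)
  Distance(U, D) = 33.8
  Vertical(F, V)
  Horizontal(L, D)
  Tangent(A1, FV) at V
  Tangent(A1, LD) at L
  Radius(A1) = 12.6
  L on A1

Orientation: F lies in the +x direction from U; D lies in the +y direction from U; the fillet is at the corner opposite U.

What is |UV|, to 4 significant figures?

62.98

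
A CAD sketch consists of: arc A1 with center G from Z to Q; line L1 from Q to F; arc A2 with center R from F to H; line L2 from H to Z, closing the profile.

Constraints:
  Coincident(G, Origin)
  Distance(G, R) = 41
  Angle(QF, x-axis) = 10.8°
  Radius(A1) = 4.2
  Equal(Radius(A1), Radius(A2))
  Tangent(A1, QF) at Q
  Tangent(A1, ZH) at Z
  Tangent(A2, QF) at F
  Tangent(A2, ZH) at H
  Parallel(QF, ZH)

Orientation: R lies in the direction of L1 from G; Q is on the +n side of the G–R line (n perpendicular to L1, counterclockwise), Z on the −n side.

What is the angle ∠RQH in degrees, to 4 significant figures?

5.729°

Tangency of A1 to both parallel lines with radius 4.2 puts Q and Z at G ± 4.2·n: Q = (-0.7870, 4.126), Z = (0.7870, -4.126). Equal radii place F and H the same way about R: F = R + 4.2·n = (39.49, 11.81), H = R − 4.2·n = (41.06, 3.557). Then cos ∠RQH = QR·QH / (|QR||QH|), giving 5.729°.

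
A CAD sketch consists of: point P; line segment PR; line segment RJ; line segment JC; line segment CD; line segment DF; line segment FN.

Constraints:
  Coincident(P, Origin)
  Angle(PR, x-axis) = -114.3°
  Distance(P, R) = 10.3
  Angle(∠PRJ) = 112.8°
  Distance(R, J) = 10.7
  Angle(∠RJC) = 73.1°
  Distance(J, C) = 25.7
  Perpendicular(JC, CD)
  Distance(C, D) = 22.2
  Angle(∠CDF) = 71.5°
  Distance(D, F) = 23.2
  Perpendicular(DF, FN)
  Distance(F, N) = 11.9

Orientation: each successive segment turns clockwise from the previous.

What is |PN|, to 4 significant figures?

9.723

∠CDF = 71.5° gives DF at -126.9° from the x-axis; with |DF| = 23.2, F = (0.3125, -10.28). DF is perpendicular to FN, so FN runs at 143.1°; with |FN| = 11.9, N = (-9.204, -3.136). Then |PN| = |N − P| = 9.723.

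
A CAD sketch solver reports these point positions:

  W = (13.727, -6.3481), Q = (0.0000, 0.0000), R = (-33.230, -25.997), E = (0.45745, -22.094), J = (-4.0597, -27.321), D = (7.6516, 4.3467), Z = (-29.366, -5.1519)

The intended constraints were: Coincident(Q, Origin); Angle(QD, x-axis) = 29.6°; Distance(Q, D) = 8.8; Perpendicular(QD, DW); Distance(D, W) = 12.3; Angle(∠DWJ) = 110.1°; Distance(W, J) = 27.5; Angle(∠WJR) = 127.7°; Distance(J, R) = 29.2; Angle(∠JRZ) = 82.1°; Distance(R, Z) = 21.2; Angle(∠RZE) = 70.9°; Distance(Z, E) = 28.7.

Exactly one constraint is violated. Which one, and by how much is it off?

Distance(Z, E) = 28.7 — off by 5.60.

Q = (0.00, 0.00) ✓; QD at 29.60° ✓; |QD| = 8.800 ✓; ∠(QD, DW) = 90.00° ✓; |DW| = 12.30 ✓; ∠DWJ = 110.1° ✓; |WJ| = 27.50 ✓; ∠WJR = 127.7° ✓; |JR| = 29.20 ✓; ∠JRZ = 82.10° ✓; |RZ| = 21.20 ✓; ∠RZE = 70.90° ✓; |ZE| = 34.30 ✗.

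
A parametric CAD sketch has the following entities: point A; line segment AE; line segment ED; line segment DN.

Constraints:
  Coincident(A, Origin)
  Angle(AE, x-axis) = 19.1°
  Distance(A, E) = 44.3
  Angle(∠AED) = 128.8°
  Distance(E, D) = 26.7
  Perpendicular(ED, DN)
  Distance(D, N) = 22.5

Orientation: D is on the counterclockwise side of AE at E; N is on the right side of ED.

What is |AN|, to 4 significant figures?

78.85

A is at the origin; AE runs at 19.1° with length 44.3, so E = 44.3·(cos 19.1°, sin 19.1°) = (41.86, 14.50). ∠AED = 128.8°, so ED runs at 19.1° + (180° − 128.8°) = 70.30° from the x-axis; with |ED| = 26.7, D = E + 26.7·(cos 70.30°, sin 70.30°) = (50.86, 39.63). ED is perpendicular to DN; with |DN| = 22.5 on the right of ED, N = D + 22.5·(0.9415, -0.3371) = (72.04, 32.05). Then |AN| = |N − A| = 78.85.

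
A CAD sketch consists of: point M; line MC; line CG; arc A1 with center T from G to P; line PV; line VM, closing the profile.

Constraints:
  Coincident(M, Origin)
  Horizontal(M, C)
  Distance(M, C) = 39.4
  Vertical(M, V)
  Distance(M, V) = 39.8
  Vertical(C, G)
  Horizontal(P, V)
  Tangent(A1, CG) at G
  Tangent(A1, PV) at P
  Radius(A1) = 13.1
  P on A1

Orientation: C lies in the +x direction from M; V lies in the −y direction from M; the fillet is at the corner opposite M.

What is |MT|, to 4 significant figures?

37.48

M is at the origin; M and C share the same y with |MC| = 39.4 and C on the +x side, so C = (39.40, 0.000). MV is vertical with |MV| = 39.8 and V on the −y side, so V = (0.000, -39.80). The virtual corner opposite M is at (39.40, -39.80). Since A1 is tangent to CG there, TG ⟂ CG and since A1 is tangent to PV there, TP ⟂ PV, with radius 13.1, so the center T sits 13.1 in from both sides at T = (26.30, -26.70). Then |MT| = |T − M| = 37.48.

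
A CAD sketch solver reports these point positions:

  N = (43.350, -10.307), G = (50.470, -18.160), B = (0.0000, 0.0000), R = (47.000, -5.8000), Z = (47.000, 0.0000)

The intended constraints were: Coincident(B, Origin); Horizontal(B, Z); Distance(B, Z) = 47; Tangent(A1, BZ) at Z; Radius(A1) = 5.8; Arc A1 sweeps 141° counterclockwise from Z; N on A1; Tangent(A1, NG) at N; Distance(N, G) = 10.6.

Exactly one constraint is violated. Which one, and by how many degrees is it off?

Tangent(A1, NG) at N — off by 8.80°.

B = (0.00, 0.00) ✓; B.y = 0.00, Z.y = 0.00 ✓; |BZ| = 47.00 ✓; ∠(RZ, ZB) = 90.00° ✓; |RZ| = 5.800 ✓; bearing(R→N) − bearing(R→Z) = 141.0° ✓; |RN| = 5.800 ✓; ∠(RN, NG) = 98.80° ✗; |NG| = 10.60 ✓.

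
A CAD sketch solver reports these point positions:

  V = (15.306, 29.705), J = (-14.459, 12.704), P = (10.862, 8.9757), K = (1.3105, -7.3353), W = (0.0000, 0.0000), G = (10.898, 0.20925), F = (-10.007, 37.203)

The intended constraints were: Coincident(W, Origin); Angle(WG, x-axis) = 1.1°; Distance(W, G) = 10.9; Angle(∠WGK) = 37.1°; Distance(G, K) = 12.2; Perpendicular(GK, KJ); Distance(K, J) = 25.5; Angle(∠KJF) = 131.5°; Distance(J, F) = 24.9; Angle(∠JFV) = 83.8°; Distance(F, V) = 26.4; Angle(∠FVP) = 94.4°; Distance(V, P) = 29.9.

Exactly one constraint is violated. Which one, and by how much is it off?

Distance(V, P) = 29.9 — off by 8.70.

W = (0.00, 0.00) ✓; WG at 1.100° ✓; |WG| = 10.90 ✓; ∠WGK = 37.10° ✓; |GK| = 12.20 ✓; ∠(GK, KJ) = 90.00° ✓; |KJ| = 25.50 ✓; ∠KJF = 131.5° ✓; |JF| = 24.90 ✓; ∠JFV = 83.80° ✓; |FV| = 26.40 ✓; ∠FVP = 94.40° ✓; |VP| = 21.20 ✗.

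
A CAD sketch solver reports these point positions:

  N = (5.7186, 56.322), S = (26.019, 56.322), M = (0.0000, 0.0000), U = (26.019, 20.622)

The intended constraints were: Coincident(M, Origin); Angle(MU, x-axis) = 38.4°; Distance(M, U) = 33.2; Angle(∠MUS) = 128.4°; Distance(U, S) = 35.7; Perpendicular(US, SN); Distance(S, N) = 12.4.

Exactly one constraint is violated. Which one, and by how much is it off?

Distance(S, N) = 12.4 — off by 7.90.

M = (0.00, 0.00) ✓; MU at 38.40° ✓; |MU| = 33.20 ✓; ∠MUS = 128.4° ✓; |US| = 35.70 ✓; ∠(US, SN) = 90.00° ✓; |SN| = 20.30 ✗.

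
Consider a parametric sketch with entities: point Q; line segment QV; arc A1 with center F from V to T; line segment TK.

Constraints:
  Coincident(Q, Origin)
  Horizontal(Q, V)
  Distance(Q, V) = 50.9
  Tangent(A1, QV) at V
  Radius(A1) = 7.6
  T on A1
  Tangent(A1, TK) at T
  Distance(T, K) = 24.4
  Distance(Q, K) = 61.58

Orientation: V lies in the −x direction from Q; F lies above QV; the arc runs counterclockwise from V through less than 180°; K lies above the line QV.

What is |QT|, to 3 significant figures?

44.9

Q is at the origin; QV is horizontal with |QV| = 50.9 and V on the −x side, so V = (-50.9, 0.00). Tangency of A1 to QV means the radius FV is perpendicular to QV, so F = V + (0, 7.6) = (-50.9, 7.60). Since FT ⟂ TK (tangency), |FK| = √(7.6² + 24.4²) = 25.6 regardless of where T sits on A1. So K lies on both circle(Q, 61.58) and circle(F, 25.6); the above-QV intersection is K = (-51.9, 33.1). T is the foot of the tangent from K: T = (-43.7, 10.1).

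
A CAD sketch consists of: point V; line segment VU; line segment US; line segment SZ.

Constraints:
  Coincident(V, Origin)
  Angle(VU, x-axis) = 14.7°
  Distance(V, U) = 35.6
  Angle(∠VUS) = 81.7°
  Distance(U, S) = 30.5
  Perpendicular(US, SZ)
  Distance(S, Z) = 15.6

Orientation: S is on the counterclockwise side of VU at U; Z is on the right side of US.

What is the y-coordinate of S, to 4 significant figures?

37.11

V is at the origin; VU runs at 14.7° with length 35.6, so U = 35.6·(cos 14.7°, sin 14.7°) = (34.43, 9.034). ∠VUS = 81.7°, so US runs at 14.7° + (180° − 81.7°) = 113.0° from the x-axis; with |US| = 30.5, S = U + 30.5·(cos 113.0°, sin 113.0°) = (22.52, 37.11). So S.y = 37.11.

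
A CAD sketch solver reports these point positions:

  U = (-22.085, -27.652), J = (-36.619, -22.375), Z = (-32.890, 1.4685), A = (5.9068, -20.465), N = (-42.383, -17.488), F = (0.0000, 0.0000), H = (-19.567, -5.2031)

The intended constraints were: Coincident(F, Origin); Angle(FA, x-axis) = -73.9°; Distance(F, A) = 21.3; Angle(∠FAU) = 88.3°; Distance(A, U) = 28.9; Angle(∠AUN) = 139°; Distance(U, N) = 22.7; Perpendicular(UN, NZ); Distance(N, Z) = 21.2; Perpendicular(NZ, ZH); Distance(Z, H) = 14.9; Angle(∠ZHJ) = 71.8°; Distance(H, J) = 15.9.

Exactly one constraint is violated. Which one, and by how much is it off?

Distance(H, J) = 15.9 — off by 8.30.

F = (0.00, 0.00) ✓; FA at -73.90° ✓; |FA| = 21.30 ✓; ∠FAU = 88.30° ✓; |AU| = 28.90 ✓; ∠AUN = 139.0° ✓; |UN| = 22.70 ✓; ∠(UN, NZ) = 90.00° ✓; |NZ| = 21.20 ✓; ∠(NZ, ZH) = 90.00° ✓; |ZH| = 14.90 ✓; ∠ZHJ = 71.80° ✓; |HJ| = 24.20 ✗.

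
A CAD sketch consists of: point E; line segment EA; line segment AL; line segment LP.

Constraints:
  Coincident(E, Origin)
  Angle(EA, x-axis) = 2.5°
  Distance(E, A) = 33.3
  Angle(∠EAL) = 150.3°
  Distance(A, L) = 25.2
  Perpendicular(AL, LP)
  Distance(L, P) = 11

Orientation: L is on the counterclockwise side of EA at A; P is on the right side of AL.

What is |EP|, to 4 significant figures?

60.71

∠EAL = 150.3°, so AL runs at 2.5° + (180° − 150.3°) = 32.20° from the x-axis; with |AL| = 25.2, L = A + 25.2·(cos 32.20°, sin 32.20°) = (54.59, 14.88). AL ⟂ LP; with |LP| = 11.0 on the right of AL, P = L + 11.0·(0.5329, -0.8462) = (60.45, 5.573). Then |EP| = |P − E| = 60.71.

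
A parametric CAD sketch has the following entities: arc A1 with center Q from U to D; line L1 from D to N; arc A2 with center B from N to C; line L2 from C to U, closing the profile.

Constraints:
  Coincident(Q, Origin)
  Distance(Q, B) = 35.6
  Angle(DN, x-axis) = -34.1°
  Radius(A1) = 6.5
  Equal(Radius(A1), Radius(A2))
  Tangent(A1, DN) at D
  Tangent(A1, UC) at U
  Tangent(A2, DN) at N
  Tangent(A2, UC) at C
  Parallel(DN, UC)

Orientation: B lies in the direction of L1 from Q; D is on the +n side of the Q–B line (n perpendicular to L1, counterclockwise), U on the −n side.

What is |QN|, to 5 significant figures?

36.189

The slot axis is L1's direction at -34.1°, so u = (cos -34.1°, sin -34.1°) = (0.82806, -0.56064) and n = (−sin -34.1°, cos -34.1°) = (0.56064, 0.82806). Q is at the origin and B lies 35.6 along u from Q, so B = 35.6·u = (29.479, -19.959). Tangency of A1 to both parallel lines with radius 6.5 puts D and U at Q ± 6.5·n: D = (3.6442, 5.3824), U = (-3.6442, -5.3824). Equal radii place N and C the same way about B: N = B + 6.5·n = (33.123, -14.576), C = B − 6.5·n = (25.835, -25.341). Then |QN| = |N − Q| = 36.189.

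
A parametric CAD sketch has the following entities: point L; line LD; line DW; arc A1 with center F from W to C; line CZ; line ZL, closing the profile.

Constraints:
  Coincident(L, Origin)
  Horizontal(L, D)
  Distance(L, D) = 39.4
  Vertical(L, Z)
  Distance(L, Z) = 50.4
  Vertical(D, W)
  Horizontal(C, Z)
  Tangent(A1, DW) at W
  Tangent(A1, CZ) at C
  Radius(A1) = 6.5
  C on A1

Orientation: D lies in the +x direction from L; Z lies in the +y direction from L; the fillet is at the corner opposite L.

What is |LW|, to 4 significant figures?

58.99

L is at the origin; L and D share the same y with |LD| = 39.4 and D on the +x side, so D = (39.40, 0.000). L and Z share the same x with |LZ| = 50.4 and Z on the +y side, so Z = (0.000, 50.40). The virtual corner opposite L is at (39.40, 50.40). A1 meets DW tangentially, so FW is at right angles to DW and tangency of A1 to CZ means the radius FC is perpendicular to CZ, with radius 6.5, so the center F sits 6.5 in from both sides at F = (32.90, 43.90). That places the tangent points at W = (39.40, 43.90) on DW and C = (32.90, 50.40) on CZ. Then |LW| = |W − L| = 58.99.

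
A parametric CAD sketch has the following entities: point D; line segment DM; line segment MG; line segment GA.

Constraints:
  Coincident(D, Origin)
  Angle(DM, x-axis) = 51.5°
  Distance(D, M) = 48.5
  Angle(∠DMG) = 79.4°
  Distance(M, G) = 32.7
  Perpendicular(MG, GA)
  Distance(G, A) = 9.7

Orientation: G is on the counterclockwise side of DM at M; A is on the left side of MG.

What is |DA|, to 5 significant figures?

44.803

D is at the origin; DM runs at 51.5° with length 48.5, so M = 48.5·(cos 51.5°, sin 51.5°) = (30.192, 37.956). ∠DMG = 79.4°, so MG runs at 51.5° + (180° − 79.4°) = 152.10° from the x-axis; with |MG| = 32.7, G = M + 32.7·(cos 152.10°, sin 152.10°) = (1.2928, 53.258). MG ⟂ GA; with |GA| = 9.7 on the left of MG, A = G + 9.7·(-0.46793, -0.88377) = (-3.2461, 44.685). Then |DA| = |A − D| = 44.803.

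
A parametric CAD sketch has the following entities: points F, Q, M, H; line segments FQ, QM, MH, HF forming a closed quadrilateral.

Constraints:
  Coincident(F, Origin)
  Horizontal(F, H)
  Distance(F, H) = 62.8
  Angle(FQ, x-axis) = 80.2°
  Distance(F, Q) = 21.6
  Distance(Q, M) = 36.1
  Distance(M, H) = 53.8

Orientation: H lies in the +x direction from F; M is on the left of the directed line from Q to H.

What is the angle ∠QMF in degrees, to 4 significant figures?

15.24°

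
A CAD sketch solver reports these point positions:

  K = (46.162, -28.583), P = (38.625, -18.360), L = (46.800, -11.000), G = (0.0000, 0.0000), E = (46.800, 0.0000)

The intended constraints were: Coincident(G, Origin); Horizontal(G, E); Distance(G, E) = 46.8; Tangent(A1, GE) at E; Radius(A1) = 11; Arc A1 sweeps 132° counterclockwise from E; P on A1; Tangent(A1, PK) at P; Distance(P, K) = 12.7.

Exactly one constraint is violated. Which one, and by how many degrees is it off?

Tangent(A1, PK) at P — off by 5.60°.

G = (0.00, 0.00) ✓; G.y = 0.00, E.y = 0.00 ✓; |GE| = 46.80 ✓; ∠(LE, EG) = 90.00° ✓; |LE| = 11.00 ✓; bearing(L→P) − bearing(L→E) = 132.0° ✓; |LP| = 11.00 ✓; ∠(LP, PK) = 95.60° ✗; |PK| = 12.70 ✓.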